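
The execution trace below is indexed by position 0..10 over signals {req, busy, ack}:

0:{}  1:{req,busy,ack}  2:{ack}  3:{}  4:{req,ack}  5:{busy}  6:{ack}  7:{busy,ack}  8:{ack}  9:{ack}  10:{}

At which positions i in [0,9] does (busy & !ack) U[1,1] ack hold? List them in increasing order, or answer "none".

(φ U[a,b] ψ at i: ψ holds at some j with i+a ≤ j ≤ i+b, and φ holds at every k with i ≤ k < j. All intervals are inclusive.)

5

Evaluate at each i in [0,9]:
  i=0: ✗ (lhs fails at k=0 before rhs at j=1)
  i=1: ✗ (lhs fails at k=1 before rhs at j=2)
  i=2: ✗ (no rhs in [3,3])
  i=3: ✗ (lhs fails at k=3 before rhs at j=4)
  i=4: ✗ (no rhs in [5,5])
  i=5: ✓ (rhs at j=6; lhs holds on [5,5])
  i=6: ✗ (lhs fails at k=6 before rhs at j=7)
  i=7: ✗ (lhs fails at k=7 before rhs at j=8)
  i=8: ✗ (lhs fails at k=8 before rhs at j=9)
  i=9: ✗ (no rhs in [10,10])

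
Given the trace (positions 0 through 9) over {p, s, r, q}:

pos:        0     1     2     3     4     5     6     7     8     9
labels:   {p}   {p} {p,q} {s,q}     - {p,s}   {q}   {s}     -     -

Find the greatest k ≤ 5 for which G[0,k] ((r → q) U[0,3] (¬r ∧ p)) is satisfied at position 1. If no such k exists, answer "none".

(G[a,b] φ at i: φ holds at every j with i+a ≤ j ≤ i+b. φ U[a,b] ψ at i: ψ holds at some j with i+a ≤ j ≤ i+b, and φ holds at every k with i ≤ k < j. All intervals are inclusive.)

4

((r → q) U[0,3] (¬r ∧ p)) must hold from j=1 onward; find where it first fails.
  j=1: holds
  j=2: holds
  j=3: holds
  j=4: holds
  j=5: holds
  j=6: fails
Holds on [1,5], so largest k = 4.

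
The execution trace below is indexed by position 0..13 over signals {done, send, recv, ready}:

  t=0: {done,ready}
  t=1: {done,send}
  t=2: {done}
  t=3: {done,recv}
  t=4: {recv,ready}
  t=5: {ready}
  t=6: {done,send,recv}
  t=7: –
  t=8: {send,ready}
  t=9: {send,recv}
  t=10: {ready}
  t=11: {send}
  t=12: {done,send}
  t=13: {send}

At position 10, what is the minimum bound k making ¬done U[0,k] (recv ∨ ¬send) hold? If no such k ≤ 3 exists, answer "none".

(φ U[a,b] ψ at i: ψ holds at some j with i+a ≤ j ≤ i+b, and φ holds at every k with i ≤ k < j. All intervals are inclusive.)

0

Need earliest j ≥ 10 with (recv ∨ ¬send), and ¬done at every k in [10,j-1].
  j=10: rhs holds (empty prefix). k = 0.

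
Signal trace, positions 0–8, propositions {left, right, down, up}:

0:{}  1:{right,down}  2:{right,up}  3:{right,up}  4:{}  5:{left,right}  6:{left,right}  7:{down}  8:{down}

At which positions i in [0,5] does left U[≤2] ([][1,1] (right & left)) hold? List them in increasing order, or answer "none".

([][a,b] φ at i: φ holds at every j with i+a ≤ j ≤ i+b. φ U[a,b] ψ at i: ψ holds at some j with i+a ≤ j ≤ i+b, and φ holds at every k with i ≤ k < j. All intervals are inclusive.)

4, 5

Evaluate at each i in [0,5]:
  i=0: ✗ (no rhs in [0,2])
  i=1: ✗ (no rhs in [1,3])
  i=2: ✗ (lhs fails at k=2 before rhs at j=4)
  i=3: ✗ (lhs fails at k=3 before rhs at j=4)
  i=4: ✓ (rhs at j=4)
  i=5: ✓ (rhs at j=5)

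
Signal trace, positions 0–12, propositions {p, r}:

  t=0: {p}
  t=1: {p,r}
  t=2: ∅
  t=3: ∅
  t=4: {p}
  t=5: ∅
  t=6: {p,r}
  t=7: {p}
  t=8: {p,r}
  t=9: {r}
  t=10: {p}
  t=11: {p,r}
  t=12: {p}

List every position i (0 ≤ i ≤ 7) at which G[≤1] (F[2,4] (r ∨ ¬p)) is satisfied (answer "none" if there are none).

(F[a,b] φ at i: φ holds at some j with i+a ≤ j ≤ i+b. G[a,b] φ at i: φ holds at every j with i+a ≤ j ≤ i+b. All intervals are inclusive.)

0, 1, 2, 3, 4, 5, 6, 7

Evaluate at each i in [0,7]:
  i=0: ✓ (all of [0,1])
  i=1: ✓ (all of [1,2])
  i=2: ✓ (all of [2,3])
  i=3: ✓ (all of [3,4])
  i=4: ✓ (all of [4,5])
  i=5: ✓ (all of [5,6])
  i=6: ✓ (all of [6,7])
  i=7: ✓ (all of [7,8])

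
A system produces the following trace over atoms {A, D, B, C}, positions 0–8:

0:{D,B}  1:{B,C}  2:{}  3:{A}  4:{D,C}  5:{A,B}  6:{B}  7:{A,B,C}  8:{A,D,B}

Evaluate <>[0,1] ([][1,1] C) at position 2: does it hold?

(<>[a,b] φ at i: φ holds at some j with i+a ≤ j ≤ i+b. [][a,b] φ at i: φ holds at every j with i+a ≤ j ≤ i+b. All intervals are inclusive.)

True

Check [][1,1] C at each j in [2,3]:
  j=2: fails at 3
  j=3: holds on [4,4]
Found at j=3 → formula holds.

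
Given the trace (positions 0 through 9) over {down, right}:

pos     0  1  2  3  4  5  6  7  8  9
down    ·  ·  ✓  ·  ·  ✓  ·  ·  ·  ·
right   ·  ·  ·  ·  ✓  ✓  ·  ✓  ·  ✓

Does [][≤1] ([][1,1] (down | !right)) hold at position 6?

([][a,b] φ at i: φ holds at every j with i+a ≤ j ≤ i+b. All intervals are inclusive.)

Does not hold

Check [][1,1] (down | !right) at every j in [6,7]:
  j=6: fails at 7
  j=7: holds on [8,8]
Fails at j=6 → formula fails.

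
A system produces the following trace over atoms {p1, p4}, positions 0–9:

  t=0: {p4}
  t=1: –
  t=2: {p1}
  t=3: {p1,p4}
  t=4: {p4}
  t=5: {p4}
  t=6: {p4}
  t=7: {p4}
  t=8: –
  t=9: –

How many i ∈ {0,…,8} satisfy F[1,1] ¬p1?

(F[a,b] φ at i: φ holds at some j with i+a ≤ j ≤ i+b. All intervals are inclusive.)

Evaluate at each i in [0,8]:
  i=0: ✓ (witness j=1)
  i=1: ✗ (none in [2,2])
  i=2: ✗ (none in [3,3])
  i=3: ✓ (witness j=4)
  i=4: ✓ (witness j=5)
  i=5: ✓ (witness j=6)
  i=6: ✓ (witness j=7)
  i=7: ✓ (witness j=8)
  i=8: ✓ (witness j=9)
Positions where it holds: {0, 3, 4, 5, 6, 7, 8} → 7.

7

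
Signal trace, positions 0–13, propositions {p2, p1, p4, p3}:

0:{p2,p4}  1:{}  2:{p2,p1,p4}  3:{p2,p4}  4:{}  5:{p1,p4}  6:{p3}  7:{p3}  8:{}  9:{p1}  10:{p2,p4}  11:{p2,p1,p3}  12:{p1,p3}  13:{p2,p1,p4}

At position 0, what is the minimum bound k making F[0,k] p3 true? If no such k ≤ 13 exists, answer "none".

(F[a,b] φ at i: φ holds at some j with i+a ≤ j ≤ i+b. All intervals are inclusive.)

Scan j = 0,1,… for p3:
  j=0: fails
  j=1: fails
  j=2: fails
  j=3: fails
  j=4: fails
  j=5: fails
  j=6: holds
First hit at j=6, so smallest k = 6-0 = 6.

6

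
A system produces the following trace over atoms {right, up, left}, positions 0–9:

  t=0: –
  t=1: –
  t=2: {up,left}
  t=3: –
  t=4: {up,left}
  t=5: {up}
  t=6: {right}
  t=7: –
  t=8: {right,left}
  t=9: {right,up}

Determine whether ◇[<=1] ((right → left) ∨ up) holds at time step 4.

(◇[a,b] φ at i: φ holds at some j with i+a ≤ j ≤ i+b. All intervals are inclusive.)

Check ((right → left) ∨ up) at each j in [4,5]:
  j=4: true
  j=5: true
Found at j=4 → formula holds.

True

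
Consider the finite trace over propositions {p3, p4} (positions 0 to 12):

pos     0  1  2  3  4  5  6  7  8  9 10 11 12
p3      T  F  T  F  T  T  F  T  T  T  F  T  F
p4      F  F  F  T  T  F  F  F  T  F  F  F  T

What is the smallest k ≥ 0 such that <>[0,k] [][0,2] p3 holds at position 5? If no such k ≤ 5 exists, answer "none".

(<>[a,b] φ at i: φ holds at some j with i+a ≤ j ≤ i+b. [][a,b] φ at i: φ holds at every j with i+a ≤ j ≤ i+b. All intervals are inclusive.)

2

Scan j = 5,6,… for [][0,2] p3:
  j=5: fails
  j=6: fails
  j=7: holds
First hit at j=7, so smallest k = 7-5 = 2.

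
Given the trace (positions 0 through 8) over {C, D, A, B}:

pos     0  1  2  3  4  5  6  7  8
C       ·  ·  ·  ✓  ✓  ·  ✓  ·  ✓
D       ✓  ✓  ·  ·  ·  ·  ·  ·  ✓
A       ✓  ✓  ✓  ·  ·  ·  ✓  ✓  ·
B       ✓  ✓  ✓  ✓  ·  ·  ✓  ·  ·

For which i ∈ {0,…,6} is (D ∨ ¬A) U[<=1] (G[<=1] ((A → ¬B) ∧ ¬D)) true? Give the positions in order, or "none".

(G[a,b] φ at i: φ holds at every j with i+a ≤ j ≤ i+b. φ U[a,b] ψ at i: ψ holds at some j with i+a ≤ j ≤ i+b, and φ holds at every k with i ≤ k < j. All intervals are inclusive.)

Evaluate at each i in [0,6]:
  i=0: ✗ (no rhs in [0,1])
  i=1: ✗ (no rhs in [1,2])
  i=2: ✗ (lhs fails at k=2 before rhs at j=3)
  i=3: ✓ (rhs at j=3)
  i=4: ✓ (rhs at j=4)
  i=5: ✗ (no rhs in [5,6])
  i=6: ✗ (no rhs in [6,7])

3, 4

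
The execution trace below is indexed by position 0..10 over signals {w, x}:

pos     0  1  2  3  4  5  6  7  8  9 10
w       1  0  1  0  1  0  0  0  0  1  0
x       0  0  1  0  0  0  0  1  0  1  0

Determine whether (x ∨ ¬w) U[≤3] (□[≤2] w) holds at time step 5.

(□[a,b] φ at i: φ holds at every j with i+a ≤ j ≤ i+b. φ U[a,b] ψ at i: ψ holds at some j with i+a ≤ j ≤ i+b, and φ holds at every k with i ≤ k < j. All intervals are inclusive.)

Does not hold

Need some j in [5,8] with □[≤2] w, and (x ∨ ¬w) at every k in [5,j-1].
  j=5: □[≤2] w — fails at 5.
  j=6: □[≤2] w — fails at 6.
  j=7: □[≤2] w — fails at 7.
  j=8: □[≤2] w — fails at 8.
No j in the window works → until fails.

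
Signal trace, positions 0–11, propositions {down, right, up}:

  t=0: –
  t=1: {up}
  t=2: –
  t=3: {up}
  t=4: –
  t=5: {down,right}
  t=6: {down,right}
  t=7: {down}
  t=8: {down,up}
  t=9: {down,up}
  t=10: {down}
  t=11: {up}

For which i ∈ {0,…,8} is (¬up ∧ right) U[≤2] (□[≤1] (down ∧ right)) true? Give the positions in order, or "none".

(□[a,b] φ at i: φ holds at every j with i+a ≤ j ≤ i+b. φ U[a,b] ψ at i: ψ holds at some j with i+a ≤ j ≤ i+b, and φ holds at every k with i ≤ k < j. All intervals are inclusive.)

Evaluate at each i in [0,8]:
  i=0: ✗ (no rhs in [0,2])
  i=1: ✗ (no rhs in [1,3])
  i=2: ✗ (no rhs in [2,4])
  i=3: ✗ (lhs fails at k=3 before rhs at j=5)
  i=4: ✗ (lhs fails at k=4 before rhs at j=5)
  i=5: ✓ (rhs at j=5)
  i=6: ✗ (no rhs in [6,8])
  i=7: ✗ (no rhs in [7,9])
  i=8: ✗ (no rhs in [8,10])

5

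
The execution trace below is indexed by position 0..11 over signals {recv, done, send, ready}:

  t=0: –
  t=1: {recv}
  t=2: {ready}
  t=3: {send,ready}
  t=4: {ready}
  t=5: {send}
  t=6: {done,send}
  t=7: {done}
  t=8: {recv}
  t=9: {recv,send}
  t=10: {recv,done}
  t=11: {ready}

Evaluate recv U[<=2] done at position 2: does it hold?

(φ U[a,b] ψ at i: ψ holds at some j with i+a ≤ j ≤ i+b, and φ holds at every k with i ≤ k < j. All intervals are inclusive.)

Need some j in [2,4] with done, and recv at every k in [2,j-1].
  j=2: done false.
  j=3: done false.
  j=4: done false.
No j in the window works → until fails.

Does not hold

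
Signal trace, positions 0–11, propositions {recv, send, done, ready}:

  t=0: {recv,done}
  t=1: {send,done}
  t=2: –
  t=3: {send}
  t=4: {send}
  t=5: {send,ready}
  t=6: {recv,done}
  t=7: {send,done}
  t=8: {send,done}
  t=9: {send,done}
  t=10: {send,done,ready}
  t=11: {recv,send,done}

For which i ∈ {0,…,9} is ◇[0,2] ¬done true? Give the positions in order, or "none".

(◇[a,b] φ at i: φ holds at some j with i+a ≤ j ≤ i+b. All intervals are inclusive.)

0, 1, 2, 3, 4, 5

Evaluate at each i in [0,9]:
  i=0: ✓ (witness j=2)
  i=1: ✓ (witness j=2)
  i=2: ✓ (witness j=2)
  i=3: ✓ (witness j=3)
  i=4: ✓ (witness j=4)
  i=5: ✓ (witness j=5)
  i=6: ✗ (none in [6,8])
  i=7: ✗ (none in [7,9])
  i=8: ✗ (none in [8,10])
  i=9: ✗ (none in [9,11])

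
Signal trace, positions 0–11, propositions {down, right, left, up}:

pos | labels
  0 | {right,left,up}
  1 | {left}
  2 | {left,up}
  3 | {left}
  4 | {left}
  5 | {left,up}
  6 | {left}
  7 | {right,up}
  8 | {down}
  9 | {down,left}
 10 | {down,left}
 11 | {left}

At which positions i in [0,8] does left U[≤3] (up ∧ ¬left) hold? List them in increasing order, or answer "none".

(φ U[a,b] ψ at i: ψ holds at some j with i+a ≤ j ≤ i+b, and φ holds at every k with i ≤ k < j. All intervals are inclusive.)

4, 5, 6, 7

Evaluate at each i in [0,8]:
  i=0: ✗ (no rhs in [0,3])
  i=1: ✗ (no rhs in [1,4])
  i=2: ✗ (no rhs in [2,5])
  i=3: ✗ (no rhs in [3,6])
  i=4: ✓ (rhs at j=7; lhs holds on [4,6])
  i=5: ✓ (rhs at j=7; lhs holds on [5,6])
  i=6: ✓ (rhs at j=7; lhs holds on [6,6])
  i=7: ✓ (rhs at j=7)
  i=8: ✗ (no rhs in [8,11])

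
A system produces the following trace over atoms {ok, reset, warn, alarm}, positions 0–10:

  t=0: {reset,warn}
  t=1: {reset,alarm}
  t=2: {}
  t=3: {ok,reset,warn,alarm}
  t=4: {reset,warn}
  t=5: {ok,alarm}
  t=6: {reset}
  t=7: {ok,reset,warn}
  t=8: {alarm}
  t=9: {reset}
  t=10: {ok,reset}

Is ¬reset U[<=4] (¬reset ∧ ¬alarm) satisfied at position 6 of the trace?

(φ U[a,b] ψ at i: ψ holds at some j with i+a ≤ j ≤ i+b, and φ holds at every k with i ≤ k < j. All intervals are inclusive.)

Need some j in [6,10] with (¬reset ∧ ¬alarm), and ¬reset at every k in [6,j-1].
  j=6: (¬reset ∧ ¬alarm) false.
  j=7: (¬reset ∧ ¬alarm) false.
  j=8: (¬reset ∧ ¬alarm) false.
  j=9: (¬reset ∧ ¬alarm) false.
  j=10: (¬reset ∧ ¬alarm) false.
No j in the window works → until fails.

False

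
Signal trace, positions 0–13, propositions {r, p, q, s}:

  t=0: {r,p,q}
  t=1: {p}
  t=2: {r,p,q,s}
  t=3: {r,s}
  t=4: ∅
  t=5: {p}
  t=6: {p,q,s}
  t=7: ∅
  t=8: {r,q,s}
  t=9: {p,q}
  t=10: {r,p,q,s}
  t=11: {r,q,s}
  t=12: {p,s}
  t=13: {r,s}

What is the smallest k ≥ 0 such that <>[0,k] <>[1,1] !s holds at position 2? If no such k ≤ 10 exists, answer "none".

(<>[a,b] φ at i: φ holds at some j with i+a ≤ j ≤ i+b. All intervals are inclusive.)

1

Scan j = 2,3,… for <>[1,1] !s:
  j=2: fails
  j=3: holds
First hit at j=3, so smallest k = 3-2 = 1.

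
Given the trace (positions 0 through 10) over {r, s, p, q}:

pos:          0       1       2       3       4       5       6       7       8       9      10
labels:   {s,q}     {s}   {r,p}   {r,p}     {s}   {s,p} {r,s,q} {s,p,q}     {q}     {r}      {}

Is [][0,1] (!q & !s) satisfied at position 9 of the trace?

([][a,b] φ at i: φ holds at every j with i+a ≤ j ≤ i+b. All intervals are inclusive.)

True

Check (!q & !s) at every j in [9,10]:
  j=9: true
  j=10: true
All positions satisfy it → formula holds.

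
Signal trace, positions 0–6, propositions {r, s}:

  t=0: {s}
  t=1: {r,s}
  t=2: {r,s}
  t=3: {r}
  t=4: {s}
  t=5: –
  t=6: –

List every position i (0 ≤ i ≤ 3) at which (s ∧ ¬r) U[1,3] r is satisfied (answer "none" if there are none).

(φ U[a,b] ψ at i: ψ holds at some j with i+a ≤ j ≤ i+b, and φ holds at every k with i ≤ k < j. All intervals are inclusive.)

0

Evaluate at each i in [0,3]:
  i=0: ✓ (rhs at j=1; lhs holds on [0,0])
  i=1: ✗ (lhs fails at k=1 before rhs at j=2)
  i=2: ✗ (lhs fails at k=2 before rhs at j=3)
  i=3: ✗ (no rhs in [4,6])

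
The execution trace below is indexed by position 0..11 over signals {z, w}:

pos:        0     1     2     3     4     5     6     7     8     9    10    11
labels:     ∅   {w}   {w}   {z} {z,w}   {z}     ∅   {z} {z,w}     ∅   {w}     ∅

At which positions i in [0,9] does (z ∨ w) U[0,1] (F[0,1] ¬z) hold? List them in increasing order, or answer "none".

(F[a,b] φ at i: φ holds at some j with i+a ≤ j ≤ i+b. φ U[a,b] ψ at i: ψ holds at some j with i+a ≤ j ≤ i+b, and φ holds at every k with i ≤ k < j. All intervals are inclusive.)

Evaluate at each i in [0,9]:
  i=0: ✓ (rhs at j=0)
  i=1: ✓ (rhs at j=1)
  i=2: ✓ (rhs at j=2)
  i=3: ✗ (no rhs in [3,4])
  i=4: ✓ (rhs at j=5; lhs holds on [4,4])
  i=5: ✓ (rhs at j=5)
  i=6: ✓ (rhs at j=6)
  i=7: ✓ (rhs at j=8; lhs holds on [7,7])
  i=8: ✓ (rhs at j=8)
  i=9: ✓ (rhs at j=9)

0, 1, 2, 4, 5, 6, 7, 8, 9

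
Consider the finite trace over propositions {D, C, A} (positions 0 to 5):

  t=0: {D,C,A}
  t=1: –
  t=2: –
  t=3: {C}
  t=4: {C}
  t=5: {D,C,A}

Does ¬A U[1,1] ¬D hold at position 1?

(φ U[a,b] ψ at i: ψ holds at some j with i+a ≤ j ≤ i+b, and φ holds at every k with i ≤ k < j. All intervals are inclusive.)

Need some j in [2,2] with ¬D, and ¬A at every k in [1,j-1].
  j=2: ¬D holds; ¬A holds at every k in [1,1] → satisfied.

True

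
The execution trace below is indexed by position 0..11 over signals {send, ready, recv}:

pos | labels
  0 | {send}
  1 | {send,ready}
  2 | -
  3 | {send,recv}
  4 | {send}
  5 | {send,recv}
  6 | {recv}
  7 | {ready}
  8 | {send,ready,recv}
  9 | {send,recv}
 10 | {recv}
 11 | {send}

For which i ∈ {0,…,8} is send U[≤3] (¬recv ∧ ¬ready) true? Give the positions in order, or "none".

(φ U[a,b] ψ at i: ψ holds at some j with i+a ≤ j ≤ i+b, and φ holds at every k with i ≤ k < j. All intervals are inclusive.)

0, 1, 2, 3, 4

Evaluate at each i in [0,8]:
  i=0: ✓ (rhs at j=0)
  i=1: ✓ (rhs at j=2; lhs holds on [1,1])
  i=2: ✓ (rhs at j=2)
  i=3: ✓ (rhs at j=4; lhs holds on [3,3])
  i=4: ✓ (rhs at j=4)
  i=5: ✗ (no rhs in [5,8])
  i=6: ✗ (no rhs in [6,9])
  i=7: ✗ (no rhs in [7,10])
  i=8: ✗ (lhs fails at k=10 before rhs at j=11)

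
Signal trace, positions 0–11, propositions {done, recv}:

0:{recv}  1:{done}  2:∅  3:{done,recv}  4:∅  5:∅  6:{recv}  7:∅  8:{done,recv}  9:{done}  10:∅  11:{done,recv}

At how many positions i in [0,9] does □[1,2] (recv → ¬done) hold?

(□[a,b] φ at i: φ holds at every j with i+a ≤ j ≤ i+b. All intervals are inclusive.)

Evaluate at each i in [0,9]:
  i=0: ✓ (all of [1,2])
  i=1: ✗ (fails at j=3)
  i=2: ✗ (fails at j=3)
  i=3: ✓ (all of [4,5])
  i=4: ✓ (all of [5,6])
  i=5: ✓ (all of [6,7])
  i=6: ✗ (fails at j=8)
  i=7: ✗ (fails at j=8)
  i=8: ✓ (all of [9,10])
  i=9: ✗ (fails at j=11)
Positions where it holds: {0, 3, 4, 5, 8} → 5.

5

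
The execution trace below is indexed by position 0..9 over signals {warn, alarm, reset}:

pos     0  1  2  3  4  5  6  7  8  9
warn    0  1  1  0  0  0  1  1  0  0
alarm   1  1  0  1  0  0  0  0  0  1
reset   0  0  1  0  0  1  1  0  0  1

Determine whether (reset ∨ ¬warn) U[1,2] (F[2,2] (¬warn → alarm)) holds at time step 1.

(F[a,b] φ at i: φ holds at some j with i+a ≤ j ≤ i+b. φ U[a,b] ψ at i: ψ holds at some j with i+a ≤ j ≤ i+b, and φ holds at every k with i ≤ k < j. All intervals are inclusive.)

Need some j in [2,3] with F[2,2] (¬warn → alarm), and (reset ∨ ¬warn) at every k in [1,j-1].
  j=2: F[2,2] (¬warn → alarm) — fails (none in [4,4]).
  j=3: F[2,2] (¬warn → alarm) — fails (none in [5,5]).
No j in the window works → until fails.

No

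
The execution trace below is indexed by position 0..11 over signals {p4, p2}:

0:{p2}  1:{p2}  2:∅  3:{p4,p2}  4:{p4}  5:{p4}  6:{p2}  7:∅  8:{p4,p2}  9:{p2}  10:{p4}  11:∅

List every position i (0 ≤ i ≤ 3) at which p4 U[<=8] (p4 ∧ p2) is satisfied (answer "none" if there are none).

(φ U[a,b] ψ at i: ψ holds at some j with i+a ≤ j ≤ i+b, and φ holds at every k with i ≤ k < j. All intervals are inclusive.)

Evaluate at each i in [0,3]:
  i=0: ✗ (lhs fails at k=0 before rhs at j=3)
  i=1: ✗ (lhs fails at k=1 before rhs at j=3)
  i=2: ✗ (lhs fails at k=2 before rhs at j=3)
  i=3: ✓ (rhs at j=3)

3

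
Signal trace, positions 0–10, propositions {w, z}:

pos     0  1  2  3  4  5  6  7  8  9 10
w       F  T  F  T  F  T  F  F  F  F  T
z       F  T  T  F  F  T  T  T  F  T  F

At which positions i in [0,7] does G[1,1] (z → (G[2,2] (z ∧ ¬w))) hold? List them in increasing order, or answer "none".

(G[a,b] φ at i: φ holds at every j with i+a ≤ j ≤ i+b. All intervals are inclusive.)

2, 3, 4, 6, 7

Evaluate at each i in [0,7]:
  i=0: ✗ (fails at j=1)
  i=1: ✗ (fails at j=2)
  i=2: ✓ (all of [3,3])
  i=3: ✓ (all of [4,4])
  i=4: ✓ (all of [5,5])
  i=5: ✗ (fails at j=6)
  i=6: ✓ (all of [7,7])
  i=7: ✓ (all of [8,8])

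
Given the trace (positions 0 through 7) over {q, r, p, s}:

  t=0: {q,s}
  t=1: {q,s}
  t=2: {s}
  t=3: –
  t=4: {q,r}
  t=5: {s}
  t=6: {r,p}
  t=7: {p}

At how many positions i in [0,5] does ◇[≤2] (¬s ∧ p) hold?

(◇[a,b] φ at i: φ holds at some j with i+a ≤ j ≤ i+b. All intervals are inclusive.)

Evaluate at each i in [0,5]:
  i=0: ✗ (none in [0,2])
  i=1: ✗ (none in [1,3])
  i=2: ✗ (none in [2,4])
  i=3: ✗ (none in [3,5])
  i=4: ✓ (witness j=6)
  i=5: ✓ (witness j=6)
Positions where it holds: {4, 5} → 2.

2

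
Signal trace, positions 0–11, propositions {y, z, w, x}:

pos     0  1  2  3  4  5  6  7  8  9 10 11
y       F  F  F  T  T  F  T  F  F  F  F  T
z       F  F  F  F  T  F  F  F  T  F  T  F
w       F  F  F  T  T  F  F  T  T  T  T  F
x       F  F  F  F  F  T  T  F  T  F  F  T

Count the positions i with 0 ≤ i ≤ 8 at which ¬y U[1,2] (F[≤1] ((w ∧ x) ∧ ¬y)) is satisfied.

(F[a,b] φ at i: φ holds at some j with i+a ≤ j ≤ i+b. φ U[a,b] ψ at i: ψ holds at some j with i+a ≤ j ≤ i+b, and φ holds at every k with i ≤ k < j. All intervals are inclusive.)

Evaluate at each i in [0,8]:
  i=0: ✗ (no rhs in [1,2])
  i=1: ✗ (no rhs in [2,3])
  i=2: ✗ (no rhs in [3,4])
  i=3: ✗ (no rhs in [4,5])
  i=4: ✗ (no rhs in [5,6])
  i=5: ✗ (lhs fails at k=6 before rhs at j=7)
  i=6: ✗ (lhs fails at k=6 before rhs at j=7)
  i=7: ✓ (rhs at j=8; lhs holds on [7,7])
  i=8: ✗ (no rhs in [9,10])
Positions where it holds: {7} → 1.

1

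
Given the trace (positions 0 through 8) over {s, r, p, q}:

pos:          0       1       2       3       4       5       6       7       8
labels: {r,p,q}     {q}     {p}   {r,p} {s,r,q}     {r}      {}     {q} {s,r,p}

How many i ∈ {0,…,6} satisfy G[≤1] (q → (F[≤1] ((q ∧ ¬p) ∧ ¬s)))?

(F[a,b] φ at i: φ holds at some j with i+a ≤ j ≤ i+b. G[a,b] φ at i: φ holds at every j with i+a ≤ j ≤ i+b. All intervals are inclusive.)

Evaluate at each i in [0,6]:
  i=0: ✓ (all of [0,1])
  i=1: ✓ (all of [1,2])
  i=2: ✓ (all of [2,3])
  i=3: ✗ (fails at j=4)
  i=4: ✗ (fails at j=4)
  i=5: ✓ (all of [5,6])
  i=6: ✓ (all of [6,7])
Positions where it holds: {0, 1, 2, 5, 6} → 5.

5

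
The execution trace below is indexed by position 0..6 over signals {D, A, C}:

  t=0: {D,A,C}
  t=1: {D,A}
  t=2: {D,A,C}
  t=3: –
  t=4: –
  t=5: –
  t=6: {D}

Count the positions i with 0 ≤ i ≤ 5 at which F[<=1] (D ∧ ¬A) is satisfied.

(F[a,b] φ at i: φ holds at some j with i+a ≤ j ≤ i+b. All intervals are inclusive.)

Evaluate at each i in [0,5]:
  i=0: ✗ (none in [0,1])
  i=1: ✗ (none in [1,2])
  i=2: ✗ (none in [2,3])
  i=3: ✗ (none in [3,4])
  i=4: ✗ (none in [4,5])
  i=5: ✓ (witness j=6)
Positions where it holds: {5} → 1.

1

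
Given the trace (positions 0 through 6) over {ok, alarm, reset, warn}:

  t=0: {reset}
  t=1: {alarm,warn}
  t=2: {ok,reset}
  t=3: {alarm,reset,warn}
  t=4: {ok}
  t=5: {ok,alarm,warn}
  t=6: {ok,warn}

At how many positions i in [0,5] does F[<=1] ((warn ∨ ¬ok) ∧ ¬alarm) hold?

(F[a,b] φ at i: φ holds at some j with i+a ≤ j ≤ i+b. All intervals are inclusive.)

2

Evaluate at each i in [0,5]:
  i=0: ✓ (witness j=0)
  i=1: ✗ (none in [1,2])
  i=2: ✗ (none in [2,3])
  i=3: ✗ (none in [3,4])
  i=4: ✗ (none in [4,5])
  i=5: ✓ (witness j=6)
Positions where it holds: {0, 5} → 2.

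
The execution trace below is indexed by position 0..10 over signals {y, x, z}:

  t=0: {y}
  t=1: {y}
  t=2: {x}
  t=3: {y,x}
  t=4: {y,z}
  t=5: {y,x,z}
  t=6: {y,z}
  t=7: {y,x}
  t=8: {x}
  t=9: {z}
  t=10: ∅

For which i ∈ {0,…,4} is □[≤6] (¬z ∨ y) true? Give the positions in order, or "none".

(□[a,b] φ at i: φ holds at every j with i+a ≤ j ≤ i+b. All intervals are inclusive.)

0, 1, 2

Evaluate at each i in [0,4]:
  i=0: ✓ (all of [0,6])
  i=1: ✓ (all of [1,7])
  i=2: ✓ (all of [2,8])
  i=3: ✗ (fails at j=9)
  i=4: ✗ (fails at j=9)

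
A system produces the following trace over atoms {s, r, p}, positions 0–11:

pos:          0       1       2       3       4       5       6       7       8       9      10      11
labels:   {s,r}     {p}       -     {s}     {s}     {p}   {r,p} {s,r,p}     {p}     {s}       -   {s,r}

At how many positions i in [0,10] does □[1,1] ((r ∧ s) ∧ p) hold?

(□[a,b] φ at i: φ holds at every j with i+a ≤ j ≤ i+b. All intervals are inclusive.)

1

Evaluate at each i in [0,10]:
  i=0: ✗ (fails at j=1)
  i=1: ✗ (fails at j=2)
  i=2: ✗ (fails at j=3)
  i=3: ✗ (fails at j=4)
  i=4: ✗ (fails at j=5)
  i=5: ✗ (fails at j=6)
  i=6: ✓ (all of [7,7])
  i=7: ✗ (fails at j=8)
  i=8: ✗ (fails at j=9)
  i=9: ✗ (fails at j=10)
  i=10: ✗ (fails at j=11)
Positions where it holds: {6} → 1.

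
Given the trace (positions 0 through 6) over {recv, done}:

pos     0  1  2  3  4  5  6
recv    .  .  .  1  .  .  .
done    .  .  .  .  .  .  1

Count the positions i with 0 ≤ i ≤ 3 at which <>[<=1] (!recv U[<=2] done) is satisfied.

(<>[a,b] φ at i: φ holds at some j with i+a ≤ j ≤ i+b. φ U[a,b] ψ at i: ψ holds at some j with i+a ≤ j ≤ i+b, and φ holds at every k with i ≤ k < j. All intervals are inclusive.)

1

Evaluate at each i in [0,3]:
  i=0: ✗ (none in [0,1])
  i=1: ✗ (none in [1,2])
  i=2: ✗ (none in [2,3])
  i=3: ✓ (witness j=4)
Positions where it holds: {3} → 1.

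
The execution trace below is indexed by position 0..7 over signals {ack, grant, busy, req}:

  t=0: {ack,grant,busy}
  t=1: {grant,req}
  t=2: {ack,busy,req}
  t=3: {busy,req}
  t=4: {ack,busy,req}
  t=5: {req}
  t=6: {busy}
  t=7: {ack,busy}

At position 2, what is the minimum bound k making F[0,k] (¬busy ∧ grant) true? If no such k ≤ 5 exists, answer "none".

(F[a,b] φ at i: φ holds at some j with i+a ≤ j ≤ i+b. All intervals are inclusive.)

Scan j = 2,3,… for (¬busy ∧ grant):
  j=2: fails
  j=3: fails
  j=4: fails
  j=5: fails
  j=6: fails
  j=7: fails
No j in [2,7] satisfies it → none.

none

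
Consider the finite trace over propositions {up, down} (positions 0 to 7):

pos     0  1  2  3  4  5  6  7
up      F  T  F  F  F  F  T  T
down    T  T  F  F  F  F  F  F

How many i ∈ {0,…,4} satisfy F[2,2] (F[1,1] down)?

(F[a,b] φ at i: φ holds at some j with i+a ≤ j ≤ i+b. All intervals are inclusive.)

0

Evaluate at each i in [0,4]:
  i=0: ✗ (none in [2,2])
  i=1: ✗ (none in [3,3])
  i=2: ✗ (none in [4,4])
  i=3: ✗ (none in [5,5])
  i=4: ✗ (none in [6,6])
Positions where it holds: {} → 0.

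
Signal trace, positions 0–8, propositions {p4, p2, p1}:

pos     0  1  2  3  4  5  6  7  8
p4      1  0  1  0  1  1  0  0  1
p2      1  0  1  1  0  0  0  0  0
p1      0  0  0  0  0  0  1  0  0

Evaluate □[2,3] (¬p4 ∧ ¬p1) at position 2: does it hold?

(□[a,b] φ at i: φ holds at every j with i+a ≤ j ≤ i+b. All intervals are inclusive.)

Check (¬p4 ∧ ¬p1) at every j in [4,5]:
  j=4: false
  j=5: false
Fails at j=4 → formula fails.

Does not hold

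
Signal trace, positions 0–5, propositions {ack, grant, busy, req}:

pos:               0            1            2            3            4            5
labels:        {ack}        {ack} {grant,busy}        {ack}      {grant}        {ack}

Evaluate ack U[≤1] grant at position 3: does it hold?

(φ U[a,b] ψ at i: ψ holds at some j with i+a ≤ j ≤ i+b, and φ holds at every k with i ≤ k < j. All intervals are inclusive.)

Need some j in [3,4] with grant, and ack at every k in [3,j-1].
  j=3: grant false.
  j=4: grant holds; ack holds at every k in [3,3] → satisfied.

Holds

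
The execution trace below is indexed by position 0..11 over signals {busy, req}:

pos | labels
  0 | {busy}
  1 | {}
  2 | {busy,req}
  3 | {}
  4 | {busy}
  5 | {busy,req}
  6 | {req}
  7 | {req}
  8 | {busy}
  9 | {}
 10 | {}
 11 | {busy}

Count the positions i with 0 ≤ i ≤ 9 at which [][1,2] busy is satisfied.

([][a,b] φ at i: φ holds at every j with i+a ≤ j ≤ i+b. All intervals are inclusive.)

1

Evaluate at each i in [0,9]:
  i=0: ✗ (fails at j=1)
  i=1: ✗ (fails at j=3)
  i=2: ✗ (fails at j=3)
  i=3: ✓ (all of [4,5])
  i=4: ✗ (fails at j=6)
  i=5: ✗ (fails at j=6)
  i=6: ✗ (fails at j=7)
  i=7: ✗ (fails at j=9)
  i=8: ✗ (fails at j=9)
  i=9: ✗ (fails at j=10)
Positions where it holds: {3} → 1.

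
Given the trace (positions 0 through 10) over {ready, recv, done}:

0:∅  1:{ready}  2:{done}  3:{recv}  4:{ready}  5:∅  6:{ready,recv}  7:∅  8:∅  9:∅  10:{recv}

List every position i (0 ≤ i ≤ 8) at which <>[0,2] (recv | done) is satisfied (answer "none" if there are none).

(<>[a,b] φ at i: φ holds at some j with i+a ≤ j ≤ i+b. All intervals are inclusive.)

Evaluate at each i in [0,8]:
  i=0: ✓ (witness j=2)
  i=1: ✓ (witness j=2)
  i=2: ✓ (witness j=2)
  i=3: ✓ (witness j=3)
  i=4: ✓ (witness j=6)
  i=5: ✓ (witness j=6)
  i=6: ✓ (witness j=6)
  i=7: ✗ (none in [7,9])
  i=8: ✓ (witness j=10)

0, 1, 2, 3, 4, 5, 6, 8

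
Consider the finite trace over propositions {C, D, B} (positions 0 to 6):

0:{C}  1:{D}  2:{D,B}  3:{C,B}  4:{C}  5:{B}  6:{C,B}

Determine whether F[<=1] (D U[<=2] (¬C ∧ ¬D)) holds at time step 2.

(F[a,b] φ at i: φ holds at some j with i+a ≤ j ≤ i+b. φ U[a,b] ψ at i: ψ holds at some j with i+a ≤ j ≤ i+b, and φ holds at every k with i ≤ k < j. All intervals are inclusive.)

Does not hold

Check (D U[<=2] (¬C ∧ ¬D)) at each j in [2,3]:
  j=2: fails
  j=3: fails
No position in the window satisfies it → formula fails.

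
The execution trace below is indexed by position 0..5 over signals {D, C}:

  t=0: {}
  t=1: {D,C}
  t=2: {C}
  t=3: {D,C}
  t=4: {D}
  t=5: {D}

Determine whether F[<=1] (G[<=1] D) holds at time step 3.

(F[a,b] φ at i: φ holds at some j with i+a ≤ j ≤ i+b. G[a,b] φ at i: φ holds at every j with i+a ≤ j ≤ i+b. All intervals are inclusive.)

Check G[<=1] D at each j in [3,4]:
  j=3: holds on [3,4]
  j=4: holds on [4,5]
Found at j=3 → formula holds.

Yes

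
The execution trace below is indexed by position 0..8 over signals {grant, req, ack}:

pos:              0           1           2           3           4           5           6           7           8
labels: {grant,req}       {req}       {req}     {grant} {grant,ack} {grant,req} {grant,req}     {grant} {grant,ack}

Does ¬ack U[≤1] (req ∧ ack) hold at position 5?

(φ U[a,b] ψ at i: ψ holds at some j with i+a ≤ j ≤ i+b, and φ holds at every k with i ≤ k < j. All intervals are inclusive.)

No

Need some j in [5,6] with (req ∧ ack), and ¬ack at every k in [5,j-1].
  j=5: (req ∧ ack) false.
  j=6: (req ∧ ack) false.
No j in the window works → until fails.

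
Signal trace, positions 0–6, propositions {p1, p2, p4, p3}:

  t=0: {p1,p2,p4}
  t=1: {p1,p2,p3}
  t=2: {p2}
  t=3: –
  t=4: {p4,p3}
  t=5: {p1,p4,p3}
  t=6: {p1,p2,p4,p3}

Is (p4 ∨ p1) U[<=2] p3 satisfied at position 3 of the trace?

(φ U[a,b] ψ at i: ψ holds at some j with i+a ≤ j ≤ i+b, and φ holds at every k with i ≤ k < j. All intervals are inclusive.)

No

Need some j in [3,5] with p3, and (p4 ∨ p1) at every k in [3,j-1].
  j=3: p3 false.
  j=4: p3 holds, but (p4 ∨ p1) fails at k=3 → not this j.
  j=5: p3 holds, but (p4 ∨ p1) fails at k=3 → not this j.
No j in the window works → until fails.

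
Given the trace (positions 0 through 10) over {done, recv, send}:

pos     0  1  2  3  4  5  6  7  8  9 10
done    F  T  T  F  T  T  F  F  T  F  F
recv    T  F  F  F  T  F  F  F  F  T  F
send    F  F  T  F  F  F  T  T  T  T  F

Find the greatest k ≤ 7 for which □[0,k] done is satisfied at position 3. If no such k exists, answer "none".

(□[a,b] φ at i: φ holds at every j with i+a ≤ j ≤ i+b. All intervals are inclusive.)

done must hold from j=3 onward; find where it first fails.
  j=3: fails → no k works.

none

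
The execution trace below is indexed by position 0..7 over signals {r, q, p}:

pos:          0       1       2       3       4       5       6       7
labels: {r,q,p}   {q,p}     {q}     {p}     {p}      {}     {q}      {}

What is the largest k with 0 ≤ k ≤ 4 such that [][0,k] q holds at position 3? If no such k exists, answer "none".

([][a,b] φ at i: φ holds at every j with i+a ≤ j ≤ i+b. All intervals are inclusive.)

none

q must hold from j=3 onward; find where it first fails.
  j=3: fails → no k works.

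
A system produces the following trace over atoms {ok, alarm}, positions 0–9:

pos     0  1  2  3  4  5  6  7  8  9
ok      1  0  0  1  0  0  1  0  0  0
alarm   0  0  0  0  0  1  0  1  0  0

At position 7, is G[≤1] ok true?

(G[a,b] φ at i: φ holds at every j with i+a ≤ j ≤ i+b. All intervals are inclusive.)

False

Check ok at every j in [7,8]:
  j=7: false
  j=8: false
Fails at j=7 → formula fails.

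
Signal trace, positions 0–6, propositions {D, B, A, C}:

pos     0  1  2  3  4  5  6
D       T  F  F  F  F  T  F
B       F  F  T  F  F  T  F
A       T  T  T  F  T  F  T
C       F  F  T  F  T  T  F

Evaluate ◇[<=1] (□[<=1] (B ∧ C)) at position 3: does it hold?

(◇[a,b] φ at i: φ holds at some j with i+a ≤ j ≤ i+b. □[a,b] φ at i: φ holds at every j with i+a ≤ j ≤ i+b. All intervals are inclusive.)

False

Check □[<=1] (B ∧ C) at each j in [3,4]:
  j=3: fails at 3
  j=4: fails at 4
No position in the window satisfies it → formula fails.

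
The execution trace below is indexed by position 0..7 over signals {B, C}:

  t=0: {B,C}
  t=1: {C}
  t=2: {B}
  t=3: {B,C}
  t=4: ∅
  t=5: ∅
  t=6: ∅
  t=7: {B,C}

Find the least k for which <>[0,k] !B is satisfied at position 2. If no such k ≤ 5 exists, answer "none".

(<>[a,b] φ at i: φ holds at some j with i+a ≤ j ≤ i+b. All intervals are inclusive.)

2

Scan j = 2,3,… for !B:
  j=2: fails
  j=3: fails
  j=4: holds
First hit at j=4, so smallest k = 4-2 = 2.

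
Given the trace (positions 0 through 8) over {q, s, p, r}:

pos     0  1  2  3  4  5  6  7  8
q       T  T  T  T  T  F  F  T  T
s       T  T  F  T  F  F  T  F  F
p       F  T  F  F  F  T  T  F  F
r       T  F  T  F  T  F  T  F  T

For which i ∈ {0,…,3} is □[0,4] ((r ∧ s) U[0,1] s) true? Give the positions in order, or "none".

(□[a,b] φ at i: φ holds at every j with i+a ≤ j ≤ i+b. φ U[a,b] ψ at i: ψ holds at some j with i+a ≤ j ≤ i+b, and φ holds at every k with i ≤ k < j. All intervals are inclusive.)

none

Evaluate at each i in [0,3]:
  i=0: ✗ (fails at j=2)
  i=1: ✗ (fails at j=2)
  i=2: ✗ (fails at j=2)
  i=3: ✗ (fails at j=4)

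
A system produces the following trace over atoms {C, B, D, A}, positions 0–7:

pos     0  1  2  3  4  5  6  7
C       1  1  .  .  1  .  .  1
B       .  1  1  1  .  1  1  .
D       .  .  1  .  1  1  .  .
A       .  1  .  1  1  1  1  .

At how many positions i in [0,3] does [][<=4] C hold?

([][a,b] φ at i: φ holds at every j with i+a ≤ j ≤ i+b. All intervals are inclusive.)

Evaluate at each i in [0,3]:
  i=0: ✗ (fails at j=2)
  i=1: ✗ (fails at j=2)
  i=2: ✗ (fails at j=2)
  i=3: ✗ (fails at j=3)
Positions where it holds: {} → 0.

0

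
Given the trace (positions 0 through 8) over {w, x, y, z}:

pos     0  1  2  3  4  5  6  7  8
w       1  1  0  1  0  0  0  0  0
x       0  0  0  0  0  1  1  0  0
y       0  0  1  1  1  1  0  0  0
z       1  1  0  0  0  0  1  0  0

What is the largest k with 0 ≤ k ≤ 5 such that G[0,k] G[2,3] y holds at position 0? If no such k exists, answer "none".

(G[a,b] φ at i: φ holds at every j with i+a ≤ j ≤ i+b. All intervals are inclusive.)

G[2,3] y must hold from j=0 onward; find where it first fails.
  j=0: holds
  j=1: holds
  j=2: holds
  j=3: fails
Holds on [0,2], so largest k = 2.

2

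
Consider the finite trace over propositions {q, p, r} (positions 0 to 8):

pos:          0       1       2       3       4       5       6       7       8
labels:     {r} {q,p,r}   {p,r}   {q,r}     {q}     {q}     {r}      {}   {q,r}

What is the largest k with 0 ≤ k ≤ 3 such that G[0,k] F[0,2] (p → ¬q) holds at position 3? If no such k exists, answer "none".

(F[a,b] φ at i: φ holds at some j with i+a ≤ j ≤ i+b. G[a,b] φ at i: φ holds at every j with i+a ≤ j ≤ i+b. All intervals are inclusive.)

F[0,2] (p → ¬q) must hold from j=3 onward; find where it first fails.
  j=3: holds
  j=4: holds
  j=5: holds
  j=6: holds
Holds through j=6; largest k = 3.

3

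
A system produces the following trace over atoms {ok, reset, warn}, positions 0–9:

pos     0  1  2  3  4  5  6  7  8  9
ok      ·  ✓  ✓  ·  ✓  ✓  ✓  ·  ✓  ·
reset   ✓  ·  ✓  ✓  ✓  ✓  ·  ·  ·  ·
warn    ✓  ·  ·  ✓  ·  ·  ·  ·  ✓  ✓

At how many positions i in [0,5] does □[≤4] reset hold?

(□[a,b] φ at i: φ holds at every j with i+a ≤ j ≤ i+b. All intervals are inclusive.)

Evaluate at each i in [0,5]:
  i=0: ✗ (fails at j=1)
  i=1: ✗ (fails at j=1)
  i=2: ✗ (fails at j=6)
  i=3: ✗ (fails at j=6)
  i=4: ✗ (fails at j=6)
  i=5: ✗ (fails at j=6)
Positions where it holds: {} → 0.

0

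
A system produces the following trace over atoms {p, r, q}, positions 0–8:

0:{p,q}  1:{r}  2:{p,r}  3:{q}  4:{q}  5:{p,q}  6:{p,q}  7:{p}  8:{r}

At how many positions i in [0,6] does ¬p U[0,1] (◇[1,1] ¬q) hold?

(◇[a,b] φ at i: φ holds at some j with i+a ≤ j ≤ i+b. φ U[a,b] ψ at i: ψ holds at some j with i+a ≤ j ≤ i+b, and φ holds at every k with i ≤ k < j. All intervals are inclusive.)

Evaluate at each i in [0,6]:
  i=0: ✓ (rhs at j=0)
  i=1: ✓ (rhs at j=1)
  i=2: ✗ (no rhs in [2,3])
  i=3: ✗ (no rhs in [3,4])
  i=4: ✗ (no rhs in [4,5])
  i=5: ✗ (lhs fails at k=5 before rhs at j=6)
  i=6: ✓ (rhs at j=6)
Positions where it holds: {0, 1, 6} → 3.

3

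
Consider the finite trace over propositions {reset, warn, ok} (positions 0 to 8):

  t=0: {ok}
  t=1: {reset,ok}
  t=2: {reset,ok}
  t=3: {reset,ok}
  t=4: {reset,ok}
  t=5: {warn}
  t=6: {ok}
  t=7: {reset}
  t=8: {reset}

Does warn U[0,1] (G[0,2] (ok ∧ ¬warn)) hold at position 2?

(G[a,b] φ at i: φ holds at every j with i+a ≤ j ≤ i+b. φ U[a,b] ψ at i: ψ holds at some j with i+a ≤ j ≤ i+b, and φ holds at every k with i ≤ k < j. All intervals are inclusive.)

Need some j in [2,3] with G[0,2] (ok ∧ ¬warn), and warn at every k in [2,j-1].
  j=2: G[0,2] (ok ∧ ¬warn) holds; no prefix to check → satisfied.

Yes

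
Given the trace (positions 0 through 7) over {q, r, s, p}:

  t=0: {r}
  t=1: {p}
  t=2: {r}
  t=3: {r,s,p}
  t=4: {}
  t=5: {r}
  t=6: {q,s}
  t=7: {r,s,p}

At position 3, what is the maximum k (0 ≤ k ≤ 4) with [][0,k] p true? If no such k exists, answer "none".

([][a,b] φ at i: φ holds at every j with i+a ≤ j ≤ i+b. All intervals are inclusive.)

0

p must hold from j=3 onward; find where it first fails.
  j=3: holds
  j=4: fails
Holds on [3,3], so largest k = 0.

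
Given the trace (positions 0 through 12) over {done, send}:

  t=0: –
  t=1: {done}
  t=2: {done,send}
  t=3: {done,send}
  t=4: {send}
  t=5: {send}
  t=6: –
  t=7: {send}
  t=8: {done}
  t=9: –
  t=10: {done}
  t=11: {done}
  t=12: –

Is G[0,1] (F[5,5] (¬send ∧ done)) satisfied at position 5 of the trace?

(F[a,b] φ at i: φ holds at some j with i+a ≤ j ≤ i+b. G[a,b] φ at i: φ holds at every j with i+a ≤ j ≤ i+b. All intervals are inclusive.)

Holds

Check F[5,5] (¬send ∧ done) at every j in [5,6]:
  j=5: holds (witness at 10)
  j=6: holds (witness at 11)
All positions satisfy it → formula holds.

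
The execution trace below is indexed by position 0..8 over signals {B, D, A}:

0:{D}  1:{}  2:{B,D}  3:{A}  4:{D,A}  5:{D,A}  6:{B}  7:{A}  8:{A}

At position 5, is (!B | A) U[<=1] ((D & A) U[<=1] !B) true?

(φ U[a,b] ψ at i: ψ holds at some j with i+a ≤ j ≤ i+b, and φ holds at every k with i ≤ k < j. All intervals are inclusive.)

Need some j in [5,6] with ((D & A) U[<=1] !B), and (!B | A) at every k in [5,j-1].
  j=5: ((D & A) U[<=1] !B) holds; no prefix to check → satisfied.

Holds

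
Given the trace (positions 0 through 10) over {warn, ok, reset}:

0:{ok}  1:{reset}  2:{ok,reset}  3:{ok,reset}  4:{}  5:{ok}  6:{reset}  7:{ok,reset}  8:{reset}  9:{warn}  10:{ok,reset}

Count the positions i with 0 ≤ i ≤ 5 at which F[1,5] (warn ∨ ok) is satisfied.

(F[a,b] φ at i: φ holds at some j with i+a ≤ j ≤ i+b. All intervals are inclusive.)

6

Evaluate at each i in [0,5]:
  i=0: ✓ (witness j=2)
  i=1: ✓ (witness j=2)
  i=2: ✓ (witness j=3)
  i=3: ✓ (witness j=5)
  i=4: ✓ (witness j=5)
  i=5: ✓ (witness j=7)
Positions where it holds: {0, 1, 2, 3, 4, 5} → 6.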